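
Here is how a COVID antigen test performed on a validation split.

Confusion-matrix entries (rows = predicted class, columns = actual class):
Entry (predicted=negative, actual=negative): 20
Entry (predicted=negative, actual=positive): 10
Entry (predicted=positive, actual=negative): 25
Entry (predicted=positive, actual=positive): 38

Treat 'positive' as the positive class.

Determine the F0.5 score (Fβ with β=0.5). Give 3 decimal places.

0.633

Fβ = (1+β²)·TP / ((1+β²)·TP + β²·FN + FP), with β²=1/4
= 1.25·38 / (1.25·38 + 0.25·10 + 25) = 0.633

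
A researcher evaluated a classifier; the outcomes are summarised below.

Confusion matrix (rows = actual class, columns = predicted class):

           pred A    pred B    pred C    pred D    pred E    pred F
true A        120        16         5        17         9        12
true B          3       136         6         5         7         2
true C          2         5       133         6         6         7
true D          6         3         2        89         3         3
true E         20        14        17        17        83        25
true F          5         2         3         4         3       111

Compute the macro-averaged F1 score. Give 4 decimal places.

0.7376

Per-class F1 score (2·TP/(2·TP+FP+FN)):
  A: TP=120, FP=3+2+6+20+5=36, FN=16+5+17+9+12=59 → 240/335 = 0.71642
  B: TP=136, FP=16+5+3+14+2=40, FN=3+6+5+7+2=23 → 272/335 = 0.81194
  C: TP=133, FP=5+6+2+17+3=33, FN=2+5+6+6+7=26 → 266/325 = 0.81846
  D: TP=89, FP=17+5+6+17+4=49, FN=6+3+2+3+3=17 → 178/244 = 0.72951
  E: TP=83, FP=9+7+6+3+3=28, FN=20+14+17+17+25=93 → 166/287 = 0.57840
  F: TP=111, FP=12+2+7+3+25=49, FN=5+2+3+4+3=17 → 222/288 = 0.77083
Macro-F1 score = mean = (0.71642 + 0.81194 + 0.81846 + 0.72951 + 0.57840 + 0.77083) / 6 = 0.7376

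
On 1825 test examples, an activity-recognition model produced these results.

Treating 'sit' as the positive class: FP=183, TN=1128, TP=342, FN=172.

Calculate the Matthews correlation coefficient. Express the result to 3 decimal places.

0.522

MCC = (TP·TN − FP·FN) / √((TP+FP)(TP+FN)(TN+FP)(TN+FN))
Numerator = 342·1128 − 183·172 = 354300
Denominator = √(525·514·1311·1300) = √459905355000 = 678163.2215
MCC = 354300 / 678163.2215 = 0.522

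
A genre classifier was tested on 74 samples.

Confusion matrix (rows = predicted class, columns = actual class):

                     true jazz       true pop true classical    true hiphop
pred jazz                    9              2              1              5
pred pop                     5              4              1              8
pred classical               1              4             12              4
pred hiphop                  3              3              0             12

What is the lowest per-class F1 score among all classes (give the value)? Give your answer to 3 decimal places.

Per-class F1 score (2·TP/(2·TP+FP+FN)):
  jazz: TP=9, FP=2+1+5=8, FN=5+1+3=9 → 18/35 = 0.5143
  pop: TP=4, FP=5+1+8=14, FN=2+4+3=9 → 8/31 = 0.2581
  classical: TP=12, FP=1+4+4=9, FN=1+1+0=2 → 24/35 = 0.6857
  hiphop: TP=12, FP=3+3+0=6, FN=5+8+4=17 → 24/47 = 0.5106
Lowest is class 'pop' with F1 score = 0.258.

0.258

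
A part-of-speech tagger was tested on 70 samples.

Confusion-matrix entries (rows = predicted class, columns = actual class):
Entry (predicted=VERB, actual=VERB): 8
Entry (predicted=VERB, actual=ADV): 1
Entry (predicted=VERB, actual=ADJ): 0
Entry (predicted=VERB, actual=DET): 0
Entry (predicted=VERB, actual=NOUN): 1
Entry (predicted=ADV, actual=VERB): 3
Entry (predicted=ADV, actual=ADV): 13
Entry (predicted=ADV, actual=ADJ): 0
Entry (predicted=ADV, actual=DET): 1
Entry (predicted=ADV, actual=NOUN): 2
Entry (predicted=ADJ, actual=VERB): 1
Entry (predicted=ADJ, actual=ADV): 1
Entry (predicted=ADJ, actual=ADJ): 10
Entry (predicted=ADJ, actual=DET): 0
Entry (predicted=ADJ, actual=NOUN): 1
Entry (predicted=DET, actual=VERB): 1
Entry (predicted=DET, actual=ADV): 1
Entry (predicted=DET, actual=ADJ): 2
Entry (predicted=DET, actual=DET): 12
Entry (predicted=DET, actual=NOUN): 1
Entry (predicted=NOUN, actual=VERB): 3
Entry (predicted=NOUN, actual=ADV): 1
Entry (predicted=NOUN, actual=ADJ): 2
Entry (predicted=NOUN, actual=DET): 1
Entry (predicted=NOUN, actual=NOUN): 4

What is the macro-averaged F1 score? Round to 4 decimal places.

0.6505

Per-class F1 score (2·TP/(2·TP+FP+FN)):
  VERB: TP=8, FP=1+0+0+1=2, FN=3+1+1+3=8 → 16/26 = 0.61538
  ADV: TP=13, FP=3+0+1+2=6, FN=1+1+1+1=4 → 26/36 = 0.72222
  ADJ: TP=10, FP=1+1+0+1=3, FN=0+0+2+2=4 → 20/27 = 0.74074
  DET: TP=12, FP=1+1+2+1=5, FN=0+1+0+1=2 → 24/31 = 0.77419
  NOUN: TP=4, FP=3+1+2+1=7, FN=1+2+1+1=5 → 8/20 = 0.40000
Macro-F1 score = mean = (0.61538 + 0.72222 + 0.74074 + 0.77419 + 0.40000) / 5 = 0.6505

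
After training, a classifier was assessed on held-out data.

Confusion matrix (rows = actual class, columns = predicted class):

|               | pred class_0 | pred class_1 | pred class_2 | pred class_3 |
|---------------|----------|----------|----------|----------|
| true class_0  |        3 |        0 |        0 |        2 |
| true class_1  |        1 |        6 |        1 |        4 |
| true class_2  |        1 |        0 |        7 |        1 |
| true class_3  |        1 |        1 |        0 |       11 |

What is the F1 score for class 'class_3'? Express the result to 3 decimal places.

Take TP from the diagonal, FP from the rest of the 'class_3' prediction marginal, FN from the rest of the 'class_3' actual marginal.
F1 score = 2·TP/(2·TP+FP+FN).
class_3: TP=11, FP=2+4+1=7, FN=1+1+0=2 → 22/31 = 0.7097

0.710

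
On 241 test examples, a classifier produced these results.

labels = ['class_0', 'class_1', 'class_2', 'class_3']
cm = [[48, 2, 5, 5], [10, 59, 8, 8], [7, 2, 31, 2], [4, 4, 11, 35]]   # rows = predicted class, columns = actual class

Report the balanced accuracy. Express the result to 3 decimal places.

Balanced accuracy = mean of per-class recall.
  class_0: recall = 48/69 = 0.6957
  class_1: recall = 59/67 = 0.8806
  class_2: recall = 31/55 = 0.5636
  class_3: recall = 35/50 = 0.7000
Mean = (0.6957 + 0.8806 + 0.5636 + 0.7000) / 4 = 0.710

0.710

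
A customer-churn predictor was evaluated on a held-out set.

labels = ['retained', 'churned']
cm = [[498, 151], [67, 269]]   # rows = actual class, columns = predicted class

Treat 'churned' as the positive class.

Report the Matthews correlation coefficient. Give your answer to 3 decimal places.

0.544

MCC = (TP·TN − FP·FN) / √((TP+FP)(TP+FN)(TN+FP)(TN+FN))
Numerator = 269·498 − 151·67 = 123845
Denominator = √(420·336·649·565) = √51746587200 = 227478.7621
MCC = 123845 / 227478.7621 = 0.544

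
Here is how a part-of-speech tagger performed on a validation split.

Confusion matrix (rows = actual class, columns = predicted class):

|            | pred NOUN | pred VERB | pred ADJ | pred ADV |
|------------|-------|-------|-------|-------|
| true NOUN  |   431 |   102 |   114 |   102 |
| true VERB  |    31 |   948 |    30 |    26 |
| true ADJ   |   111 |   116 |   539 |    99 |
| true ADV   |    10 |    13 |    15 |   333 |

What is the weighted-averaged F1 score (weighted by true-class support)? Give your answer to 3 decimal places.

0.739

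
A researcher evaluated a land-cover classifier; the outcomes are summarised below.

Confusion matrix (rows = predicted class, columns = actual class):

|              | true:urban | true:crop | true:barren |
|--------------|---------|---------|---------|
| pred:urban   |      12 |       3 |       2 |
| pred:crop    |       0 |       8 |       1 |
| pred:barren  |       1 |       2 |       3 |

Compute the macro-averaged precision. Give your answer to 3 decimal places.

0.698

Per-class precision (TP/(TP+FP)):
  urban: TP=12, FP=3+2=5 → 12/17 = 0.7059
  crop: TP=8, FP=0+1=1 → 8/9 = 0.8889
  barren: TP=3, FP=1+2=3 → 3/6 = 0.5000
Macro-precision = mean = (0.7059 + 0.8889 + 0.5000) / 3 = 0.698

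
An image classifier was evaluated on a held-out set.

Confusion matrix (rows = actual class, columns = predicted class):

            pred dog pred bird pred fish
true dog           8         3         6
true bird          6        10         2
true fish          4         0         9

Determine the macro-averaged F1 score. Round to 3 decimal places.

Per-class F1 score (2·TP/(2·TP+FP+FN)):
  dog: TP=8, FP=6+4=10, FN=3+6=9 → 16/35 = 0.4571
  bird: TP=10, FP=3+0=3, FN=6+2=8 → 20/31 = 0.6452
  fish: TP=9, FP=6+2=8, FN=4+0=4 → 18/30 = 0.6000
Macro-F1 score = mean = (0.4571 + 0.6452 + 0.6000) / 3 = 0.567

0.567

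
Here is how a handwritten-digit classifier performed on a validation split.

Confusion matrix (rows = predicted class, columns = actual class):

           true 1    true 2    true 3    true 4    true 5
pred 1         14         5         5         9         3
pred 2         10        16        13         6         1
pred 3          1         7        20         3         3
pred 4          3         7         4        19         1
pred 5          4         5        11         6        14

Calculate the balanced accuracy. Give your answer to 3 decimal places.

Balanced accuracy = mean of per-class recall.
  1: recall = 14/32 = 0.4375
  2: recall = 16/40 = 0.4000
  3: recall = 20/53 = 0.3774
  4: recall = 19/43 = 0.4419
  5: recall = 14/22 = 0.6364
Mean = (0.4375 + 0.4000 + 0.3774 + 0.4419 + 0.6364) / 5 = 0.459

0.459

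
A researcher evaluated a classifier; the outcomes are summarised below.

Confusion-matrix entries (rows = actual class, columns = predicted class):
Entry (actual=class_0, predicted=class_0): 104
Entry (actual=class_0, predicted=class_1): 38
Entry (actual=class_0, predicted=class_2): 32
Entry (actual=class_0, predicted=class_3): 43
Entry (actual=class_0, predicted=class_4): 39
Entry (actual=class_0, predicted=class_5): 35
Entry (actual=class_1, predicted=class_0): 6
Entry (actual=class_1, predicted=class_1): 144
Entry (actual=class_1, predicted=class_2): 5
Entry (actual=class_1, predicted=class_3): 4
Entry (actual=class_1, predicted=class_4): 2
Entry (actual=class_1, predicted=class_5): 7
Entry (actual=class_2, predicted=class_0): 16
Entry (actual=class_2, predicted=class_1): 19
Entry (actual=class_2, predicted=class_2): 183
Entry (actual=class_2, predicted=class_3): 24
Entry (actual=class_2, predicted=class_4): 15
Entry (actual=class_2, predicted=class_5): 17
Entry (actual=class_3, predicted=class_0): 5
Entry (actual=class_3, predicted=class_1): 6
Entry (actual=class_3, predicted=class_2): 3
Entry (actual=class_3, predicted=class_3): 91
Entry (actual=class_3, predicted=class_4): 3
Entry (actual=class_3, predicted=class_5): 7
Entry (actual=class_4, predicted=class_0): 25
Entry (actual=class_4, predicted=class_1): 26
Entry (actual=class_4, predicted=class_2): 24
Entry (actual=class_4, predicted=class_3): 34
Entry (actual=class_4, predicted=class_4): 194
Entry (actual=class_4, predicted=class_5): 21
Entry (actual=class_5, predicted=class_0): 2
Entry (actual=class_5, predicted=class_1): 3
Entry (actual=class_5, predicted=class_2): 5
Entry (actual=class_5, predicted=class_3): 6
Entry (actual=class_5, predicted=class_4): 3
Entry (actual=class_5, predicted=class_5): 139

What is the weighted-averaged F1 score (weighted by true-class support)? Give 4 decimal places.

Per-class F1 score (2·TP/(2·TP+FP+FN)):
  class_0: TP=104, FP=6+16+5+25+2=54, FN=38+32+43+39+35=187 → 208/449 = 0.46325
  class_1: TP=144, FP=38+19+6+26+3=92, FN=6+5+4+2+7=24 → 288/404 = 0.71287
  class_2: TP=183, FP=32+5+3+24+5=69, FN=16+19+24+15+17=91 → 366/526 = 0.69582
  class_3: TP=91, FP=43+4+24+34+6=111, FN=5+6+3+3+7=24 → 182/317 = 0.57413
  class_4: TP=194, FP=39+2+15+3+3=62, FN=25+26+24+34+21=130 → 388/580 = 0.66897
  class_5: TP=139, FP=35+7+17+7+21=87, FN=2+3+5+6+3=19 → 278/384 = 0.72396
Weighted-F1 score = Σ (supportᵢ/N)·F1 scoreᵢ with N=1330: (291/1330)·0.46325 + (168/1330)·0.71287 + (274/1330)·0.69582 + (115/1330)·0.57413 + (324/1330)·0.66897 + (158/1330)·0.72396 = 0.6334

0.6334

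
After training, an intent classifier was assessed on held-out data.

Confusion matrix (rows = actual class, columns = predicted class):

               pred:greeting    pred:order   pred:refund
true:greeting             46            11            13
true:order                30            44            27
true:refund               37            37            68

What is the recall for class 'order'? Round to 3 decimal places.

0.436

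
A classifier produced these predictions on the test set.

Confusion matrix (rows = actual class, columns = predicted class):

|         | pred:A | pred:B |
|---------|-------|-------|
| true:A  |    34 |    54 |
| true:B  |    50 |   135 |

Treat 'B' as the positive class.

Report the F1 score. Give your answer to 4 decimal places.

0.7219

Precision = TP/(TP+FP) = 135/189 = 0.7143
Recall = TP/(TP+FN) = 135/185 = 0.7297
F1 = 2·TP/(2·TP+FP+FN) = 270/374 = 0.7219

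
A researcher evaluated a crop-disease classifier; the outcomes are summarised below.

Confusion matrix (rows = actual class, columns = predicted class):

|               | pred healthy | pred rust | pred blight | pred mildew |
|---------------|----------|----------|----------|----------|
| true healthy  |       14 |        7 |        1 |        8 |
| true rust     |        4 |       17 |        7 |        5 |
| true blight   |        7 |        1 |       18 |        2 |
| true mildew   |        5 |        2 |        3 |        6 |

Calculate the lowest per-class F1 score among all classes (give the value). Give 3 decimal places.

Per-class F1 score (2·TP/(2·TP+FP+FN)):
  healthy: TP=14, FP=4+7+5=16, FN=7+1+8=16 → 28/60 = 0.4667
  rust: TP=17, FP=7+1+2=10, FN=4+7+5=16 → 34/60 = 0.5667
  blight: TP=18, FP=1+7+3=11, FN=7+1+2=10 → 36/57 = 0.6316
  mildew: TP=6, FP=8+5+2=15, FN=5+2+3=10 → 12/37 = 0.3243
Lowest is class 'mildew' with F1 score = 0.324.

0.324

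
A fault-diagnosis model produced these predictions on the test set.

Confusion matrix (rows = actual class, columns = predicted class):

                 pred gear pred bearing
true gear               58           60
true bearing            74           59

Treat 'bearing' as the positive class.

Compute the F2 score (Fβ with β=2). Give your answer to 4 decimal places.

Fβ = (1+β²)·TP / ((1+β²)·TP + β²·FN + FP), with β²=4
= 5·59 / (5·59 + 4·74 + 60) = 0.4531

0.4531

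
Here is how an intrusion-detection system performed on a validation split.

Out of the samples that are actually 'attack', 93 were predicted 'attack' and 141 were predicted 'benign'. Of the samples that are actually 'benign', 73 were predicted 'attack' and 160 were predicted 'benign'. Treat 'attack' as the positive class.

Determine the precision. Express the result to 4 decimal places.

0.5602

Precision = TP/(TP+FP) = 93/(93+73) = 93/166 = 0.5602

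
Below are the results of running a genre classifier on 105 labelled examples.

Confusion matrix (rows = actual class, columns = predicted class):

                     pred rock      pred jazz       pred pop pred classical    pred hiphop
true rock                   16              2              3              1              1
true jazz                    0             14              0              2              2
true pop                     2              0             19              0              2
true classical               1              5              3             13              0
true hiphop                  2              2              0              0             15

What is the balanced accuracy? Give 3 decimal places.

Balanced accuracy = mean of per-class recall.
  rock: recall = 16/23 = 0.6957
  jazz: recall = 14/18 = 0.7778
  pop: recall = 19/23 = 0.8261
  classical: recall = 13/22 = 0.5909
  hiphop: recall = 15/19 = 0.7895
Mean = (0.6957 + 0.7778 + 0.8261 + 0.5909 + 0.7895) / 5 = 0.736

0.736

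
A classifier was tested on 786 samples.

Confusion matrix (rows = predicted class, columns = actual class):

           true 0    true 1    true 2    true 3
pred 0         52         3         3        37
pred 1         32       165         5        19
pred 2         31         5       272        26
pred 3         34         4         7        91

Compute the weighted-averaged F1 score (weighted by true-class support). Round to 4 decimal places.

0.7170

Per-class F1 score (2·TP/(2·TP+FP+FN)):
  0: TP=52, FP=3+3+37=43, FN=32+31+34=97 → 104/244 = 0.42623
  1: TP=165, FP=32+5+19=56, FN=3+5+4=12 → 330/398 = 0.82915
  2: TP=272, FP=31+5+26=62, FN=3+5+7=15 → 544/621 = 0.87601
  3: TP=91, FP=34+4+7=45, FN=37+19+26=82 → 182/309 = 0.58900
Weighted-F1 score = Σ (supportᵢ/N)·F1 scoreᵢ with N=786: (149/786)·0.42623 + (177/786)·0.82915 + (287/786)·0.87601 + (173/786)·0.58900 = 0.7170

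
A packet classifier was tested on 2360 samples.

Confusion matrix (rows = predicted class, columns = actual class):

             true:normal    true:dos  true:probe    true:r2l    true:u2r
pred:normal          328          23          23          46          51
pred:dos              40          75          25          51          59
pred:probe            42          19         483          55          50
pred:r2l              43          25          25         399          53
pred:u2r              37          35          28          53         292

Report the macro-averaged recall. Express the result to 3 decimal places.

Per-class recall (TP/(TP+FN)):
  normal: TP=328, FN=40+42+43+37=162 → 328/490 = 0.6694
  dos: TP=75, FN=23+19+25+35=102 → 75/177 = 0.4237
  probe: TP=483, FN=23+25+25+28=101 → 483/584 = 0.8271
  r2l: TP=399, FN=46+51+55+53=205 → 399/604 = 0.6606
  u2r: TP=292, FN=51+59+50+53=213 → 292/505 = 0.5782
Macro-recall = mean = (0.6694 + 0.4237 + 0.8271 + 0.6606 + 0.5782) / 5 = 0.632

0.632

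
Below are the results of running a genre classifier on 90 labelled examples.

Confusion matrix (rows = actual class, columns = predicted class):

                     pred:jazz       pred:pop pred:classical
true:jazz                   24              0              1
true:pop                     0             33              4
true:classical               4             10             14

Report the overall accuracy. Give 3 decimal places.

0.789

Accuracy = trace / total = (24+33+14=71) / 90 = 71/90 = 0.789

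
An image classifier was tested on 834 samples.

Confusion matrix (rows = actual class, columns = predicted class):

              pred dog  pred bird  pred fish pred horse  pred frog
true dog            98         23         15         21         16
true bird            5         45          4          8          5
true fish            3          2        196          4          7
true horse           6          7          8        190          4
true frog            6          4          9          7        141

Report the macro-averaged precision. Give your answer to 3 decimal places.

0.774

Per-class precision (TP/(TP+FP)):
  dog: TP=98, FP=5+3+6+6=20 → 98/118 = 0.8305
  bird: TP=45, FP=23+2+7+4=36 → 45/81 = 0.5556
  fish: TP=196, FP=15+4+8+9=36 → 196/232 = 0.8448
  horse: TP=190, FP=21+8+4+7=40 → 190/230 = 0.8261
  frog: TP=141, FP=16+5+7+4=32 → 141/173 = 0.8150
Macro-precision = mean = (0.8305 + 0.5556 + 0.8448 + 0.8261 + 0.8150) / 5 = 0.774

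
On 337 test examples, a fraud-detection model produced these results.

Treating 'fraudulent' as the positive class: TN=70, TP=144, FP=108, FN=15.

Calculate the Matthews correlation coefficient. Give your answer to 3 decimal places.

MCC = (TP·TN − FP·FN) / √((TP+FP)(TP+FN)(TN+FP)(TN+FN))
Numerator = 144·70 − 108·15 = 8460
Denominator = √(252·159·178·85) = √606228840 = 24621.7148
MCC = 8460 / 24621.7148 = 0.344

0.344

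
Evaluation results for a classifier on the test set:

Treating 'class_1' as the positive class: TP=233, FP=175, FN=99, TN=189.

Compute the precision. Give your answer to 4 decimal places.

Precision = TP/(TP+FP) = 233/(233+175) = 233/408 = 0.5711

0.5711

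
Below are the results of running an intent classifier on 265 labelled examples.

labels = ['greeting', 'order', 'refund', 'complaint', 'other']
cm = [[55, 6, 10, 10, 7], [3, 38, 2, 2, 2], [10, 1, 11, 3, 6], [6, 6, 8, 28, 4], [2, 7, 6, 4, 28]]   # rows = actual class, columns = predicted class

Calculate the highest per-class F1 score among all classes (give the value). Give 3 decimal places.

Per-class F1 score (2·TP/(2·TP+FP+FN)):
  greeting: TP=55, FP=3+10+6+2=21, FN=6+10+10+7=33 → 110/164 = 0.6707
  order: TP=38, FP=6+1+6+7=20, FN=3+2+2+2=9 → 76/105 = 0.7238
  refund: TP=11, FP=10+2+8+6=26, FN=10+1+3+6=20 → 22/68 = 0.3235
  complaint: TP=28, FP=10+2+3+4=19, FN=6+6+8+4=24 → 56/99 = 0.5657
  other: TP=28, FP=7+2+6+4=19, FN=2+7+6+4=19 → 56/94 = 0.5957
Highest is class 'order' with F1 score = 0.724.

0.724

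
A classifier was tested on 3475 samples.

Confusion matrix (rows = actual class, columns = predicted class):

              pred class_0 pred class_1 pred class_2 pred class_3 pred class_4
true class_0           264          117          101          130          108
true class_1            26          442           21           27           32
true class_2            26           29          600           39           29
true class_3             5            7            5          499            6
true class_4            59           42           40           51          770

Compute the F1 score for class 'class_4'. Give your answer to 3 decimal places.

0.808

Treat 'class_4' as positive and all other classes as negative.
F1 score = 2·TP/(2·TP+FP+FN).
class_4: TP=770, FP=108+32+29+6=175, FN=59+42+40+51=192 → 1540/1907 = 0.8076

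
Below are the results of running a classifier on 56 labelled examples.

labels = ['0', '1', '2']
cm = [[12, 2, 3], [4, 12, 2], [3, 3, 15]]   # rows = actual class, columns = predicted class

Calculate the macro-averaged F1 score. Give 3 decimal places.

0.695

Per-class F1 score (2·TP/(2·TP+FP+FN)):
  0: TP=12, FP=4+3=7, FN=2+3=5 → 24/36 = 0.6667
  1: TP=12, FP=2+3=5, FN=4+2=6 → 24/35 = 0.6857
  2: TP=15, FP=3+2=5, FN=3+3=6 → 30/41 = 0.7317
Macro-F1 score = mean = (0.6667 + 0.6857 + 0.7317) / 3 = 0.695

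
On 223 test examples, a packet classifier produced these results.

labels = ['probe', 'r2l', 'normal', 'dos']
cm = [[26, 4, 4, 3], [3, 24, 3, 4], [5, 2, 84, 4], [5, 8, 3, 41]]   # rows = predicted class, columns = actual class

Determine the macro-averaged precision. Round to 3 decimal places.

Per-class precision (TP/(TP+FP)):
  probe: TP=26, FP=4+4+3=11 → 26/37 = 0.7027
  r2l: TP=24, FP=3+3+4=10 → 24/34 = 0.7059
  normal: TP=84, FP=5+2+4=11 → 84/95 = 0.8842
  dos: TP=41, FP=5+8+3=16 → 41/57 = 0.7193
Macro-precision = mean = (0.7027 + 0.7059 + 0.8842 + 0.7193) / 4 = 0.753

0.753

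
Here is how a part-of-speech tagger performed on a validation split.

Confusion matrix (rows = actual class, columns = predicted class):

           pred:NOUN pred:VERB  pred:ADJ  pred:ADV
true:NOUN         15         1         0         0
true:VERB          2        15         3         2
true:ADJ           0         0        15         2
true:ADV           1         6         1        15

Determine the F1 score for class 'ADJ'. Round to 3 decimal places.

0.833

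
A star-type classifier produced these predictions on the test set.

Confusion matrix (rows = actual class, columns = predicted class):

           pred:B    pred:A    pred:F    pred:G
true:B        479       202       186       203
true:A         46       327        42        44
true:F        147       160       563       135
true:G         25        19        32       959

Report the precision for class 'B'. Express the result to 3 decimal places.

0.687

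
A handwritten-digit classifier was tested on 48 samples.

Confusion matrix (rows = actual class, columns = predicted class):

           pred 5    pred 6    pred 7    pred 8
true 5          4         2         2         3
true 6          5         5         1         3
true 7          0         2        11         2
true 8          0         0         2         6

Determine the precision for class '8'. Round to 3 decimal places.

precision = TP/(TP+FP).
8: TP=6, FP=3+3+2=8 → 6/14 = 0.4286

0.429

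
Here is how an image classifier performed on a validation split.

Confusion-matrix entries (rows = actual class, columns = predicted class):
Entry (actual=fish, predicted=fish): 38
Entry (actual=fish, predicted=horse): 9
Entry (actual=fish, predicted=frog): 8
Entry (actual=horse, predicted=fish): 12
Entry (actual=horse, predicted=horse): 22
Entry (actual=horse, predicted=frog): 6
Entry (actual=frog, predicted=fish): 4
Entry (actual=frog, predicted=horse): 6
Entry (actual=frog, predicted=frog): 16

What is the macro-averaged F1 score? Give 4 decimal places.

0.6134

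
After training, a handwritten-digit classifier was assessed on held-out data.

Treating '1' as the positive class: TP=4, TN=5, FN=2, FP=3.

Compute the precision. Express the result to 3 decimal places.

Precision = TP/(TP+FP) = 4/(4+3) = 4/7 = 0.571

0.571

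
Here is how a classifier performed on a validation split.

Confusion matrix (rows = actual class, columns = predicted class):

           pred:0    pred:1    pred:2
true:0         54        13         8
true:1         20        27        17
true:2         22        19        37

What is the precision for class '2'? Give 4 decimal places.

0.5968

precision = TP/(TP+FP).
2: TP=37, FP=8+17=25 → 37/62 = 0.59677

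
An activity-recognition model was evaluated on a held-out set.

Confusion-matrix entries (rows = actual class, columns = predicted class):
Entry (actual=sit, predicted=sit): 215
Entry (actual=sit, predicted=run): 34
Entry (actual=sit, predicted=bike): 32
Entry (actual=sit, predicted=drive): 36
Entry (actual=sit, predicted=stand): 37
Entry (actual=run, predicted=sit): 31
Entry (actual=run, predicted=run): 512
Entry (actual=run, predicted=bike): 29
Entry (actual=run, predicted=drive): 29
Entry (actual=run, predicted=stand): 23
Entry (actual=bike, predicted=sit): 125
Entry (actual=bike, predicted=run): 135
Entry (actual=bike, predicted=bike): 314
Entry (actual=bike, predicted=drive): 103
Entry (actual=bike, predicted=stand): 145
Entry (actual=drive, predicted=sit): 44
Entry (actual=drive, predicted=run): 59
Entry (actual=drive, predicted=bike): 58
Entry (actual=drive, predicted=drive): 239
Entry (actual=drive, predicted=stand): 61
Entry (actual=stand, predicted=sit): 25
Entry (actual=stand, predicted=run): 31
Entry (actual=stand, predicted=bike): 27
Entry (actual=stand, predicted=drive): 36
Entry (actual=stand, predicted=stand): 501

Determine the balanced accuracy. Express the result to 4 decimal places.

0.6273

Balanced accuracy = mean of per-class recall.
  sit: recall = 215/354 = 0.60734
  run: recall = 512/624 = 0.82051
  bike: recall = 314/822 = 0.38200
  drive: recall = 239/461 = 0.51844
  stand: recall = 501/620 = 0.80806
Mean = (0.60734 + 0.82051 + 0.38200 + 0.51844 + 0.80806) / 5 = 0.6273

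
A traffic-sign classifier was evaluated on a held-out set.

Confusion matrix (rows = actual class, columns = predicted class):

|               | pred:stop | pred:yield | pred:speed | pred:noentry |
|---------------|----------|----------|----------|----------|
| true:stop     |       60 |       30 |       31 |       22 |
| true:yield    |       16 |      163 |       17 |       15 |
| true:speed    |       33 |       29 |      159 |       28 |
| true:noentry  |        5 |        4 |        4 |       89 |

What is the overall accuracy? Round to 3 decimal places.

0.668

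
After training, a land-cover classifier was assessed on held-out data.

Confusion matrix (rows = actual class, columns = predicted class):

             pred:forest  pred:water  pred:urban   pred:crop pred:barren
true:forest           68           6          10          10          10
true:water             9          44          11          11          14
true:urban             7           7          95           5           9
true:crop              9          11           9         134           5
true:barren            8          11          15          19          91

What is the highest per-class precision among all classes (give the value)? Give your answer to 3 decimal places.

0.749

Per-class precision (TP/(TP+FP)):
  forest: TP=68, FP=9+7+9+8=33 → 68/101 = 0.6733
  water: TP=44, FP=6+7+11+11=35 → 44/79 = 0.5570
  urban: TP=95, FP=10+11+9+15=45 → 95/140 = 0.6786
  crop: TP=134, FP=10+11+5+19=45 → 134/179 = 0.7486
  barren: TP=91, FP=10+14+9+5=38 → 91/129 = 0.7054
Highest is class 'crop' with precision = 0.749.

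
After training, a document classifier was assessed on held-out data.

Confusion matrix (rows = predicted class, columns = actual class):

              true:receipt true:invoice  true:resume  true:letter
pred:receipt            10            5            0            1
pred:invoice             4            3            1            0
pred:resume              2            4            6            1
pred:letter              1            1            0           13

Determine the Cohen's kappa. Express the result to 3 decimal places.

0.483

Observed agreement pₒ = trace/N = 32/52 = 0.6154
Expected agreement pₑ = Σ (rowᵢ·colᵢ)/N² = (17·16 + 13·8 + 7·13 + 15·15)/52² = 0.2559
κ = (pₒ − pₑ)/(1 − pₑ) = (0.6154 − 0.2559)/(1 − 0.2559) = 0.483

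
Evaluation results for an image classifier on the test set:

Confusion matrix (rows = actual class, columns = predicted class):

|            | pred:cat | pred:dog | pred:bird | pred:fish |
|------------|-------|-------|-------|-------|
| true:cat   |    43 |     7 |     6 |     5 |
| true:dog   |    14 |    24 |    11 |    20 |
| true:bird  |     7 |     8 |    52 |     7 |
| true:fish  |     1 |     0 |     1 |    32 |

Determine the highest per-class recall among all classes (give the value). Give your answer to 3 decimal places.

Per-class recall (TP/(TP+FN)):
  cat: TP=43, FN=7+6+5=18 → 43/61 = 0.7049
  dog: TP=24, FN=14+11+20=45 → 24/69 = 0.3478
  bird: TP=52, FN=7+8+7=22 → 52/74 = 0.7027
  fish: TP=32, FN=1+0+1=2 → 32/34 = 0.9412
Highest is class 'fish' with recall = 0.941.

0.941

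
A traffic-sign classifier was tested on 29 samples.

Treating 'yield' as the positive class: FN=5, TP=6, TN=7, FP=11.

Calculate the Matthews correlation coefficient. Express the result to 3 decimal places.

-0.065

MCC = (TP·TN − FP·FN) / √((TP+FP)(TP+FN)(TN+FP)(TN+FN))
Numerator = 6·7 − 11·5 = -13
Denominator = √(17·11·18·12) = √40392 = 200.9776
MCC = -13 / 200.9776 = -0.065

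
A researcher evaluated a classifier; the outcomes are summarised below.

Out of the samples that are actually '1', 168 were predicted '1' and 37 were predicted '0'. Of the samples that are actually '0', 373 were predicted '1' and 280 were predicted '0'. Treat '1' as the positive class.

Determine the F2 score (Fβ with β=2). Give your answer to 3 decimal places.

0.617

Fβ = (1+β²)·TP / ((1+β²)·TP + β²·FN + FP), with β²=4
= 5·168 / (5·168 + 4·37 + 373) = 0.617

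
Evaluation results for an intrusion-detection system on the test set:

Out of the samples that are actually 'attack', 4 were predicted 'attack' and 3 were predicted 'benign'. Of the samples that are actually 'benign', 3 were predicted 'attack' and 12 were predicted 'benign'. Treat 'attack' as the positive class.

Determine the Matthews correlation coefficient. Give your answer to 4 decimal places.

MCC = (TP·TN − FP·FN) / √((TP+FP)(TP+FN)(TN+FP)(TN+FN))
Numerator = 4·12 − 3·3 = 39
Denominator = √(7·7·15·15) = √11025 = 105.0000
MCC = 39 / 105.0000 = 0.3714

0.3714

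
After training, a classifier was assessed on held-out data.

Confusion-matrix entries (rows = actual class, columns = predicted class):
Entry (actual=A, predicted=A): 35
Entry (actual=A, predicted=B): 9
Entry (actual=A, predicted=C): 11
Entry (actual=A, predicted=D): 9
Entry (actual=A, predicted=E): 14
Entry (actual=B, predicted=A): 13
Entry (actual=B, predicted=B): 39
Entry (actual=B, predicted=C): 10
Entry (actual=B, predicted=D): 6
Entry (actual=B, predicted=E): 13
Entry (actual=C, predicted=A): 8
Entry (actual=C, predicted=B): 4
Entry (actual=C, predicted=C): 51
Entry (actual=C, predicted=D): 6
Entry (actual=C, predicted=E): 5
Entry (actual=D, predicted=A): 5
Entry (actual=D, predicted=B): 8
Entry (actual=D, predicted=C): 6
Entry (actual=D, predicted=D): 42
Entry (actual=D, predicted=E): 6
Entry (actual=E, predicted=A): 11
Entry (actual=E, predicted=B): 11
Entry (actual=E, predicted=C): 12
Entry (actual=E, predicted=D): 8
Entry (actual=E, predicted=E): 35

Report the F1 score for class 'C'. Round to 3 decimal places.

0.622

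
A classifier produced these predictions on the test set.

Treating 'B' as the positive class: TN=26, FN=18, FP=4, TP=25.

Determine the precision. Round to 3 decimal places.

0.862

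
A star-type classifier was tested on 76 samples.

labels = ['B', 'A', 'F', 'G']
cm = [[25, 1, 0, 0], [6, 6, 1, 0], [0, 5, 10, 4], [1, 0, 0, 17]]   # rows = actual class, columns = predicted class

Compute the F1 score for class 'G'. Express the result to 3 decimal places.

Treat 'G' as positive and all other classes as negative.
F1 score = 2·TP/(2·TP+FP+FN).
G: TP=17, FP=0+0+4=4, FN=1+0+0=1 → 34/39 = 0.8718

0.872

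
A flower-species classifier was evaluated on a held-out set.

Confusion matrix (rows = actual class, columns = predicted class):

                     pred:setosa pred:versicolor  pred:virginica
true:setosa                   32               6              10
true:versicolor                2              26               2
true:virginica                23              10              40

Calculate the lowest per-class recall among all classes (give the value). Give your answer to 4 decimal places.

0.5479

Per-class recall (TP/(TP+FN)):
  setosa: TP=32, FN=6+10=16 → 32/48 = 0.66667
  versicolor: TP=26, FN=2+2=4 → 26/30 = 0.86667
  virginica: TP=40, FN=23+10=33 → 40/73 = 0.54795
Lowest is class 'virginica' with recall = 0.5479.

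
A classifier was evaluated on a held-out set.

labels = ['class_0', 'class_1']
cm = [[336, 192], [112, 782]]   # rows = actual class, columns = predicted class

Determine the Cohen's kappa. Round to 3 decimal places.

0.527

Observed agreement pₒ = trace/N = 1118/1422 = 0.7862
Expected agreement pₑ = Σ (rowᵢ·colᵢ)/N² = (528·448 + 894·974)/1422² = 0.5476
κ = (pₒ − pₑ)/(1 − pₑ) = (0.7862 − 0.5476)/(1 − 0.5476) = 0.527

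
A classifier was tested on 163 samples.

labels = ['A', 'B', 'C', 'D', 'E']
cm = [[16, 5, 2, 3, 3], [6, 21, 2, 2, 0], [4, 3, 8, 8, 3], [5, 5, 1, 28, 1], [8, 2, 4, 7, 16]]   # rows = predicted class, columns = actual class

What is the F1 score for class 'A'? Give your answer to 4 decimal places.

0.4706

Treat 'A' as positive and all other classes as negative.
F1 score = 2·TP/(2·TP+FP+FN).
A: TP=16, FP=5+2+3+3=13, FN=6+4+5+8=23 → 32/68 = 0.47059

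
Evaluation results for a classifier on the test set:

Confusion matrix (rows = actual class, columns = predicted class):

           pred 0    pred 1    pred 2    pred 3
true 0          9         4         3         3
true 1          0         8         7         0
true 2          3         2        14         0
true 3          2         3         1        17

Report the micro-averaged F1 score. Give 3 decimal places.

Micro-averaging pools counts across classes: ΣTP=48, ΣFP=28, ΣFN=28.
Micro-F1 score = 2·TP/(2·TP+FP+FN) on pooled counts = 0.632 (equals overall accuracy in single-label multiclass).

0.632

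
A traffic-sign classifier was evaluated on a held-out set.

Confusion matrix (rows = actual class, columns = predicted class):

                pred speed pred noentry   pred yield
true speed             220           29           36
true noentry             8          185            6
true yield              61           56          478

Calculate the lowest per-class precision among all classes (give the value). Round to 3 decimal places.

0.685

Per-class precision (TP/(TP+FP)):
  speed: TP=220, FP=8+61=69 → 220/289 = 0.7612
  noentry: TP=185, FP=29+56=85 → 185/270 = 0.6852
  yield: TP=478, FP=36+6=42 → 478/520 = 0.9192
Lowest is class 'noentry' with precision = 0.685.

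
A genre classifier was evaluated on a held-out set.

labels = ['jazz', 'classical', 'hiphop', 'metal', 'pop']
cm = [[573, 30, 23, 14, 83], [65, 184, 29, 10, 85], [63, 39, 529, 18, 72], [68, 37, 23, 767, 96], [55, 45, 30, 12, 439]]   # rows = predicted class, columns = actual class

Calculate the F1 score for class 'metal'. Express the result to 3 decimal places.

One-vs-rest for 'metal': TP = diagonal; FP = other classes predicted 'metal'; FN = 'metal' predicted as other.
F1 score = 2·TP/(2·TP+FP+FN).
metal: TP=767, FP=68+37+23+96=224, FN=14+10+18+12=54 → 1534/1812 = 0.8466

0.847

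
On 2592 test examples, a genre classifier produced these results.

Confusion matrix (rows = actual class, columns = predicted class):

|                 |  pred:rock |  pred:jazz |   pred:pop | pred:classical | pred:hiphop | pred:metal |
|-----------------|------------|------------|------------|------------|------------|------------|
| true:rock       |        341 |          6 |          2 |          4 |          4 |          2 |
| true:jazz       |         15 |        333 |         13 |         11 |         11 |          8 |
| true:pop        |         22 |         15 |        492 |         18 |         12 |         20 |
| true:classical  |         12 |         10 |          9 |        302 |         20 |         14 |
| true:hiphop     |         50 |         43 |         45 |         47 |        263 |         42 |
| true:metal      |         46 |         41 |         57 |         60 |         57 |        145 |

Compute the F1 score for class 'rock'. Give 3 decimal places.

0.807

Treat 'rock' as positive and all other classes as negative.
F1 score = 2·TP/(2·TP+FP+FN).
rock: TP=341, FP=15+22+12+50+46=145, FN=6+2+4+4+2=18 → 682/845 = 0.8071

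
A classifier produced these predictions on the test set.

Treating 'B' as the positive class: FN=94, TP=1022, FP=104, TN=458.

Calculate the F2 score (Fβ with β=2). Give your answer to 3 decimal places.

0.914

Fβ = (1+β²)·TP / ((1+β²)·TP + β²·FN + FP), with β²=4
= 5·1022 / (5·1022 + 4·94 + 104) = 0.914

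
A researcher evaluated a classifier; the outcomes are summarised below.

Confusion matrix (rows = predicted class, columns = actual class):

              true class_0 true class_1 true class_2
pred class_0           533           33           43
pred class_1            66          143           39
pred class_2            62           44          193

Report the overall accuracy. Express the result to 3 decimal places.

0.752

Accuracy = trace / total = (533+143+193=869) / 1156 = 869/1156 = 0.752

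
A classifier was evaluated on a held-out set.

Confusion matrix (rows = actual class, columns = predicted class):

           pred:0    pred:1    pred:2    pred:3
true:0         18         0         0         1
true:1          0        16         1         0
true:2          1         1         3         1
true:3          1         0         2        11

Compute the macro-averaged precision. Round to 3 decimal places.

0.797

Per-class precision (TP/(TP+FP)):
  0: TP=18, FP=0+1+1=2 → 18/20 = 0.9000
  1: TP=16, FP=0+1+0=1 → 16/17 = 0.9412
  2: TP=3, FP=0+1+2=3 → 3/6 = 0.5000
  3: TP=11, FP=1+0+1=2 → 11/13 = 0.8462
Macro-precision = mean = (0.9000 + 0.9412 + 0.5000 + 0.8462) / 4 = 0.797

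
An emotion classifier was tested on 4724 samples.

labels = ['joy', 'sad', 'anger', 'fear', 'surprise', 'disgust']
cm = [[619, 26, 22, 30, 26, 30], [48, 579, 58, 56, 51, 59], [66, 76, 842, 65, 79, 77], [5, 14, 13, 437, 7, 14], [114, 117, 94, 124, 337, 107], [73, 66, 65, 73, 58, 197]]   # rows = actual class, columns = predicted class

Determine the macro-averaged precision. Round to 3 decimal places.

0.611

Per-class precision (TP/(TP+FP)):
  joy: TP=619, FP=48+66+5+114+73=306 → 619/925 = 0.6692
  sad: TP=579, FP=26+76+14+117+66=299 → 579/878 = 0.6595
  anger: TP=842, FP=22+58+13+94+65=252 → 842/1094 = 0.7697
  fear: TP=437, FP=30+56+65+124+73=348 → 437/785 = 0.5567
  surprise: TP=337, FP=26+51+79+7+58=221 → 337/558 = 0.6039
  disgust: TP=197, FP=30+59+77+14+107=287 → 197/484 = 0.4070
Macro-precision = mean = (0.6692 + 0.6595 + 0.7697 + 0.5567 + 0.6039 + 0.4070) / 6 = 0.611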